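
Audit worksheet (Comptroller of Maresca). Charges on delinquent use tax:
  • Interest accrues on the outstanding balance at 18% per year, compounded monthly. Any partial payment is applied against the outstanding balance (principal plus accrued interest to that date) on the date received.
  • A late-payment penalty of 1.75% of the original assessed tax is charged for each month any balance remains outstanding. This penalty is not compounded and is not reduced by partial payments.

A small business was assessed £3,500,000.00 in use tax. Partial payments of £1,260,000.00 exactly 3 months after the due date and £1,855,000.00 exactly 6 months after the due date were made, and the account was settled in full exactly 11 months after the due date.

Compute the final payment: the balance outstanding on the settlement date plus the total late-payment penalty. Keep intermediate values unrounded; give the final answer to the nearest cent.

Monthly rate = 18% ÷ 12 = 1.5%
Balance at month 3: £3,500,000.0000 × (1 + 0.015)^3 = £3,659,874.3125
After £1,260,000.00 payment: £3,659,874.3125 − £1,260,000.00 = £2,399,874.3125
Balance at month 6: £2,399,874.3125 × (1 + 0.015)^3 = £2,509,496.6713…
After £1,855,000.00 payment: £2,509,496.6713… − £1,855,000.00 = £654,496.6713…
Balance at month 11: £654,496.6713… × (1 + 0.015)^5 = £705,078.7946…
Penalty: 11 × 1.75% × £3,500,000.00 = £673,750.00
Final settlement = outstanding balance + penalty = £705,078.7946… + £673,750.00 = £1,378,828.79

£1,378,828.79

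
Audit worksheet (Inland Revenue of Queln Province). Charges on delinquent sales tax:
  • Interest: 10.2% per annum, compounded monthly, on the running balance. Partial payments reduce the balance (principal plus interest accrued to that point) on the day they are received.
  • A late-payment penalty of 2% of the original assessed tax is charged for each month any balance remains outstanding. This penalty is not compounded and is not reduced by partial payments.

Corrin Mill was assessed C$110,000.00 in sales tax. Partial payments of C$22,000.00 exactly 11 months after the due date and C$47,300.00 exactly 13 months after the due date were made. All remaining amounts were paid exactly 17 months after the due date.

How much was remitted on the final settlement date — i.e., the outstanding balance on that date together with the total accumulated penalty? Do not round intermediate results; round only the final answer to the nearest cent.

Monthly rate = 10.2% ÷ 12 = 0.85%
Balance at month 11: C$110,000.0000 × (1 + 0.0085)^11 = C$120,733.4506…
After C$22,000.00 payment: C$120,733.4506… − C$22,000.00 = C$98,733.4506…
Balance at month 13: C$98,733.4506… × (1 + 0.0085)^2 = C$100,419.0528…
After C$47,300.00 payment: C$100,419.0528… − C$47,300.00 = C$53,119.0528…
Balance at month 17: C$53,119.0528… × (1 + 0.0085)^4 = C$54,948.2585…
Penalty: 17 × 2% × C$110,000.00 = C$37,400.00
Final settlement = outstanding balance + penalty = C$54,948.2585… + C$37,400.00 = C$92,348.26

C$92,348.26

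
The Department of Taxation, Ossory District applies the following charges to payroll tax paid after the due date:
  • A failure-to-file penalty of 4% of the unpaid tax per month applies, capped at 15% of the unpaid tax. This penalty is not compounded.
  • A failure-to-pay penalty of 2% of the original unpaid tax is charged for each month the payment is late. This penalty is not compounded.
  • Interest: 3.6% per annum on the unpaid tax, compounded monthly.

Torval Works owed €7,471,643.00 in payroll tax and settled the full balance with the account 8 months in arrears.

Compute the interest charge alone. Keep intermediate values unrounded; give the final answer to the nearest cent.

€181,213.63

Interest (3.6%/yr ÷ 12 = 0.3%/month): €7,471,643.00 × ((1 + 0.003)^8 − 1) = €181,213.6256…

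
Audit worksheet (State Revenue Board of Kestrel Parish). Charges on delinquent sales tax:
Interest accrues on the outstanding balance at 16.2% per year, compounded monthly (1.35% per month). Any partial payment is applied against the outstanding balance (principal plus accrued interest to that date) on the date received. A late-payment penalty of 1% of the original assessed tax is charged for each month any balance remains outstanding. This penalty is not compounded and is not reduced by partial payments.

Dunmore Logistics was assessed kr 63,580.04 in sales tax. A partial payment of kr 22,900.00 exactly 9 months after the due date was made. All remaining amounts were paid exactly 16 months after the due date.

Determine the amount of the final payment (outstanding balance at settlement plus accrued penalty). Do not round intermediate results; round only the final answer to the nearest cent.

kr 63,814.51

Balance at month 9: kr 63,580.0400 × (1 + 0.0135)^9 = kr 71,735.5734…
After kr 22,900.00 payment: kr 71,735.5734… − kr 22,900.00 = kr 48,835.5734…
Balance at month 16: kr 48,835.5734… × (1 + 0.0135)^7 = kr 53,641.7037…
Penalty: 16 × 1% × kr 63,580.04 = kr 10,172.81…
Final settlement = outstanding balance + penalty = kr 53,641.7037… + kr 10,172.81… = kr 63,814.51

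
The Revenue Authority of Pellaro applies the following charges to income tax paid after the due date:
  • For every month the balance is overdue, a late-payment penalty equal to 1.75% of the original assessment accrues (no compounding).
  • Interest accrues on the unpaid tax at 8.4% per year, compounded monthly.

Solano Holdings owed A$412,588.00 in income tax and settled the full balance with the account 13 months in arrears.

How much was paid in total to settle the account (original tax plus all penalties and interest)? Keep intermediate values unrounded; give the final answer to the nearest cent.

A$545,615.38

Late-payment penalty: 13 × 1.75% × A$412,588.00 = A$93,863.77
Interest (8.4%/yr ÷ 12 = 0.7%/month): A$412,588.00 × ((1 + 0.007)^13 − 1) = A$39,163.6107…
Total = A$412,588.00 + A$93,863.7700 + A$39,163.6107… = A$545,615.38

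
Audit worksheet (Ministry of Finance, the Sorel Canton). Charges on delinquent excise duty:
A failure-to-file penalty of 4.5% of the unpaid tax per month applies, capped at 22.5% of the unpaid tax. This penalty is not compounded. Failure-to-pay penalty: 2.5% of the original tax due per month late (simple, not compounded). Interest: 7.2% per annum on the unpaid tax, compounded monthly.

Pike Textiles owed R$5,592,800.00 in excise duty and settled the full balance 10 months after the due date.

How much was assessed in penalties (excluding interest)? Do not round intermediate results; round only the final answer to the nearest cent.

R$2,656,580.00

Failure-to-file: 10 × 4.5% × R$5,592,800.00 = R$2,516,760.00, capped at 22.5% × R$5,592,800.00 = R$1,258,380.00
Failure-to-pay penalty = 2.5% × R$5,592,800.00 × 10 mo = R$1,398,200.00
Total penalty = R$1,258,380.00 + R$1,398,200.00 = R$2,656,580.00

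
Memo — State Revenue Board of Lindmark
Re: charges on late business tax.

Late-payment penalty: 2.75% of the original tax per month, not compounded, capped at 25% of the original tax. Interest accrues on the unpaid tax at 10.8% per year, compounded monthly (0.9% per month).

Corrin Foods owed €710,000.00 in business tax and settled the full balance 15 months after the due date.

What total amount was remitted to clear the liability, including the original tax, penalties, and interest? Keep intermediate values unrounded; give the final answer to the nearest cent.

Penalty (uncapped): 15 × 2.75% × €710,000.00 = €292,875.00; cap = 25% × €710,000.00 = €177,500.00 → penalty = €177,500.00
Interest: €710,000.00 × ((1 + 0.009)^15 − 1) = €710,000.00 × 0.1438458… = €102,130.5399…
Total = €710,000.00 + €177,500.0000 + €102,130.5399… = €989,630.54

€989,630.54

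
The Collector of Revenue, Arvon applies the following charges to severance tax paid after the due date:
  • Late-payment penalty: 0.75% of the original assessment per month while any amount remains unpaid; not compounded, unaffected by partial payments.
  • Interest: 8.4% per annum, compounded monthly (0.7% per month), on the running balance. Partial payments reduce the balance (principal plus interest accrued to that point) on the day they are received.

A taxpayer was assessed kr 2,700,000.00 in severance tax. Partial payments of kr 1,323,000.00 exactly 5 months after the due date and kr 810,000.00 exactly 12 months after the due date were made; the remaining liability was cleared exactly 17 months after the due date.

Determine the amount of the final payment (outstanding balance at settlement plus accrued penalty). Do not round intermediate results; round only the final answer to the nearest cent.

kr 1,106,926.57

Balance at month 5: kr 2,700,000.0000 × (1 + 0.007)^5 = kr 2,795,832.2935…
After kr 1,323,000.00 payment: kr 2,795,832.2935… − kr 1,323,000.00 = kr 1,472,832.2935…
Balance at month 12: kr 1,472,832.2935… × (1 + 0.007)^7 = kr 1,546,534.4259…
After kr 810,000.00 payment: kr 1,546,534.4259… − kr 810,000.00 = kr 736,534.4259…
Balance at month 17: kr 736,534.4259… × (1 + 0.007)^5 = kr 762,676.5679…
Penalty: 17 × 0.75% × kr 2,700,000.00 = kr 344,250.00
Final settlement = outstanding balance + penalty = kr 762,676.5679… + kr 344,250.00 = kr 1,106,926.57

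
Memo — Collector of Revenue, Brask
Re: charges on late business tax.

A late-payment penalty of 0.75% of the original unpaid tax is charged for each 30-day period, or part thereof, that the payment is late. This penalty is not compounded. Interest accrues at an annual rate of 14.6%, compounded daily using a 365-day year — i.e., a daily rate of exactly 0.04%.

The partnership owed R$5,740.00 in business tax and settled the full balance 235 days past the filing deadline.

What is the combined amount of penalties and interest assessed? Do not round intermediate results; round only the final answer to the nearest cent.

Penalty periods: ⌈235/30⌉ = 8; penalty = 8 × 0.75% × R$5,740.00 = R$344.40
Interest: R$5,740.00 × ((1 + 0.0004)^235 − 1) = R$5,740.00 × 0.09853910… = R$565.6144…
Penalties + interest = R$344.4000 + R$565.6144… = R$910.01

R$910.01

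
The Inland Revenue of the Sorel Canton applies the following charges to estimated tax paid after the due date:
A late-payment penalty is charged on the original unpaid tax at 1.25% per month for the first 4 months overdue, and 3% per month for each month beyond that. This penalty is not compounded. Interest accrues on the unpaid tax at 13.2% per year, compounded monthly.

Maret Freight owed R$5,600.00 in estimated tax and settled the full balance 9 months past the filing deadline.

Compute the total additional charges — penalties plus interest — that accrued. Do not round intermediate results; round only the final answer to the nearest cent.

R$1,699.43

Penalty, months 1–4: 4 × 1.25% × R$5,600.00 = R$280.00
Penalty, months 5–9: 5 × 3% × R$5,600.00 = R$840.00
Interest (13.2%/yr ÷ 12 = 1.1%/month): R$5,600.00 × ((1 + 0.011)^9 − 1) = R$579.4301…
Penalties + interest = R$1,120.0000 + R$579.4301… = R$1,699.43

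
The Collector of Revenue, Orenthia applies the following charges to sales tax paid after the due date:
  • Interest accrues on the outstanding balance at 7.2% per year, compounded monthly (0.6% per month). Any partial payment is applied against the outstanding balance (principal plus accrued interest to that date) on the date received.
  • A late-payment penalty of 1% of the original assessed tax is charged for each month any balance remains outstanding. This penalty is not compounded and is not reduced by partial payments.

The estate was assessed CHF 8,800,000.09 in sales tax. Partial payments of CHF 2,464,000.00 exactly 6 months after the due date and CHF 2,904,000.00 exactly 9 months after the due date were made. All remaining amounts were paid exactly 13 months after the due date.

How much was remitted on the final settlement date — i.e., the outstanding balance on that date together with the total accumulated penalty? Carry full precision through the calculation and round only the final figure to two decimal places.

Balance at month 6: CHF 8,800,000.0900 × (1 + 0.006)^6 = CHF 9,121,590.2808…
After CHF 2,464,000.00 payment: CHF 9,121,590.2808… − CHF 2,464,000.00 = CHF 6,657,590.2808…
Balance at month 9: CHF 6,657,590.2808… × (1 + 0.006)^3 = CHF 6,778,147.3636…
After CHF 2,904,000.00 payment: CHF 6,778,147.3636… − CHF 2,904,000.00 = CHF 3,874,147.3636…
Balance at month 13: CHF 3,874,147.3636… × (1 + 0.006)^4 = CHF 3,967,967.0685…
Penalty: 13 × 1% × CHF 8,800,000.09 = CHF 1,144,000.01…
Final settlement = outstanding balance + penalty = CHF 3,967,967.0685… + CHF 1,144,000.01… = CHF 5,111,967.08

CHF 5,111,967.08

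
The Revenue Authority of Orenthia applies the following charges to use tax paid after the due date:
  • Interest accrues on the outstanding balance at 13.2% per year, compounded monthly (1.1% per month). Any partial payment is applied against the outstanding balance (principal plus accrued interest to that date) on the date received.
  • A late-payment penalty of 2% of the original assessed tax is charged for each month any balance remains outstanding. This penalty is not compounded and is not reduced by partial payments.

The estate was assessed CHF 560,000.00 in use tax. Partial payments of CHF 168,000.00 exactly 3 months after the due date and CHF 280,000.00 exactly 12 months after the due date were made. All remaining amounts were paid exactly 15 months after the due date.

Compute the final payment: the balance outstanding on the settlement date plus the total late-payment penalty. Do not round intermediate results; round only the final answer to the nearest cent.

CHF 346,955.31

Balance at month 3: CHF 560,000.0000 × (1 + 0.011)^3 = CHF 578,684.0254…
After CHF 168,000.00 payment: CHF 578,684.0254… − CHF 168,000.00 = CHF 410,684.0254…
Balance at month 12: CHF 410,684.0254… × (1 + 0.011)^9 = CHF 453,177.3656…
After CHF 280,000.00 payment: CHF 453,177.3656… − CHF 280,000.00 = CHF 173,177.3656…
Balance at month 15: CHF 173,177.3656… × (1 + 0.011)^3 = CHF 178,955.3126…
Penalty: 15 × 2% × CHF 560,000.00 = CHF 168,000.00
Final settlement = outstanding balance + penalty = CHF 178,955.3126… + CHF 168,000.00 = CHF 346,955.31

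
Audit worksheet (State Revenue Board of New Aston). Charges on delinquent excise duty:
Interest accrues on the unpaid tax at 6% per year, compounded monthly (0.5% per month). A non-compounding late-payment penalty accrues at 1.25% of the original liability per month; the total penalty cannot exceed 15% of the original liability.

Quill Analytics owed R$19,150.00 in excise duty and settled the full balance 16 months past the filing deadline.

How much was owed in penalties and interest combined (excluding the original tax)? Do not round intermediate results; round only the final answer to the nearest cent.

R$4,463.31

Penalty (uncapped): 16 × 1.25% × R$19,150.00 = R$3,830.00; cap = 15% × R$19,150.00 = R$2,872.50 → penalty = R$2,872.50
Interest: R$19,150.00 × ((1 + 0.005)^16 − 1) = R$19,150.00 × 0.0830712… = R$1,590.8125…
Penalties + interest = R$2,872.5000 + R$1,590.8125… = R$4,463.31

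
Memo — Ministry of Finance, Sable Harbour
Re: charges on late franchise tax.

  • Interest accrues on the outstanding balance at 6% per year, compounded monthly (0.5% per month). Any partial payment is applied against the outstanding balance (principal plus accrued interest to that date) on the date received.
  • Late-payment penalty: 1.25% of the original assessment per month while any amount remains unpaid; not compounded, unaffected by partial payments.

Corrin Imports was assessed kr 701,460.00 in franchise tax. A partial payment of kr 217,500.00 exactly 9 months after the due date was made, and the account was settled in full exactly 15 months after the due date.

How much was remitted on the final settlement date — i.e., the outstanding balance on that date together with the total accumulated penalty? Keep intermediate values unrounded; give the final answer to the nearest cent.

Balance at month 9: kr 701,460.0000 × (1 + 0.005)^9 = kr 733,664.4348…
After kr 217,500.00 payment: kr 733,664.4348… − kr 217,500.00 = kr 516,164.4348…
Balance at month 15: kr 516,164.4348… × (1 + 0.005)^6 = kr 531,844.2248…
Penalty: 15 × 1.25% × kr 701,460.00 = kr 131,523.75
Final settlement = outstanding balance + penalty = kr 531,844.2248… + kr 131,523.75 = kr 663,367.97

kr 663,367.97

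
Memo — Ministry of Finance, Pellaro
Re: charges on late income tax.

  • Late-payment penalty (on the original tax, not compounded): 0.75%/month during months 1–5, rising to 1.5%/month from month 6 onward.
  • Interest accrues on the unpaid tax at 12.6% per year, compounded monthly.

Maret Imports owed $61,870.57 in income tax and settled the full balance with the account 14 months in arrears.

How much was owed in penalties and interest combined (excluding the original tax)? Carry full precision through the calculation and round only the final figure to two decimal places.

Penalty, months 1–5: 5 × 0.75% × $61,870.57 = $2,320.15…
Penalty, months 6–14: 9 × 1.5% × $61,870.57 = $8,352.53…
Interest (12.6%/yr ÷ 12 = 1.05%/month): $61,870.57 × ((1 + 0.0105)^14 − 1) = $9,742.5453…
Penalties + interest = $10,672.6733… + $9,742.5453… = $20,415.22

$20,415.22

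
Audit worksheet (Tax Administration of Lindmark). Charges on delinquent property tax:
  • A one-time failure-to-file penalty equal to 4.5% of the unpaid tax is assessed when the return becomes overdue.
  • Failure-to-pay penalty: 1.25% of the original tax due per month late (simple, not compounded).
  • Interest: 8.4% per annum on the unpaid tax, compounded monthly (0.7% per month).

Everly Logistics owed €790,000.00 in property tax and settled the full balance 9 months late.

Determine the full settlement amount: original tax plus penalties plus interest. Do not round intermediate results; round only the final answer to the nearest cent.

€965,611.56

Failure-to-file penalty: 4.5% × €790,000.00 = €35,550.00
Failure-to-pay penalty = 1.25% × €790,000.00 × 9 mo = €88,875.00
Interest: €790,000.00 × ((1 + 0.007)^9 − 1) = €790,000.00 × 0.0647931… = €51,186.5622…
Total = €790,000.00 + €124,425.0000 + €51,186.5622… = €965,611.56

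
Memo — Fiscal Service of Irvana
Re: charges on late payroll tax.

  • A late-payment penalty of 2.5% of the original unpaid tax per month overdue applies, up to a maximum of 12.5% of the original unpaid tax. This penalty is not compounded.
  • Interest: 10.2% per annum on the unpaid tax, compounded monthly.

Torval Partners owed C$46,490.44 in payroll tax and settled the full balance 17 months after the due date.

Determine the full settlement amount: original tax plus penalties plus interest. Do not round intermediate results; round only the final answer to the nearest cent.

Penalty (uncapped): 17 × 2.5% × C$46,490.44 = C$19,758.44…; cap = 12.5% × C$46,490.44 = C$5,811.31… → penalty = C$5,811.31…
Interest (10.2%/yr ÷ 12 = 0.85%/month): C$46,490.44 × ((1 + 0.0085)^17 − 1) = C$7,194.6889…
Total = C$46,490.44 + C$5,811.3050 + C$7,194.6889… = C$59,496.43

C$59,496.43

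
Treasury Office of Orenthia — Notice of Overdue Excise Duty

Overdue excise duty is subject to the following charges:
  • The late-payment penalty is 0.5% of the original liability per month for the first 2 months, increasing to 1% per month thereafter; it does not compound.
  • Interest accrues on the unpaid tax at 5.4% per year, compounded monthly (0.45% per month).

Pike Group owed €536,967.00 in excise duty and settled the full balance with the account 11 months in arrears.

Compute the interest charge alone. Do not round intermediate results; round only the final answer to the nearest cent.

€27,186.06

Interest: €536,967.00 × ((1 + 0.0045)^11 − 1) = €536,967.00 × 0.0506289… = €27,186.0603…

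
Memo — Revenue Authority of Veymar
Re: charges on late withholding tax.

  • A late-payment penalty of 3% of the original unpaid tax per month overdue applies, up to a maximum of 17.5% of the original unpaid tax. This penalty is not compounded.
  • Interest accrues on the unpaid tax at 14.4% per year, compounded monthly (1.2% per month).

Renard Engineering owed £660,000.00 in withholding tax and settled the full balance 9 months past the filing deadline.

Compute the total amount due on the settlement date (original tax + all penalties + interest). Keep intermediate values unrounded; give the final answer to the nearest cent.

£850,298.99

Penalty (uncapped): 9 × 3% × £660,000.00 = £178,200.00; cap = 17.5% × £660,000.00 = £115,500.00 → penalty = £115,500.00
Interest: £660,000.00 × ((1 + 0.012)^9 − 1) = £660,000.00 × 0.1133318… = £74,798.9856…
Total = £660,000.00 + £115,500.0000 + £74,798.9856… = £850,298.99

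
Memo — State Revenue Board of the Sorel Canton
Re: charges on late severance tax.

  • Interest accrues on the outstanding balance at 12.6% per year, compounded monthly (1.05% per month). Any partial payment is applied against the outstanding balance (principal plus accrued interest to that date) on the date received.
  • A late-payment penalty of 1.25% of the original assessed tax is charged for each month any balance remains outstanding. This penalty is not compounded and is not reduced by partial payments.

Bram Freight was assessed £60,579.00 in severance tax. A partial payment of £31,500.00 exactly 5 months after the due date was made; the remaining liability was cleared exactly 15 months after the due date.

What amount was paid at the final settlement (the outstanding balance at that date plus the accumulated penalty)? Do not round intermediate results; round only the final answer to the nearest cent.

£47,244.73

Balance at month 5: £60,579.0000 × (1 + 0.0105)^5 = £63,826.8908…
After £31,500.00 payment: £63,826.8908… − £31,500.00 = £32,326.8908…
Balance at month 15: £32,326.8908… × (1 + 0.0105)^10 = £35,886.1704…
Penalty: 15 × 1.25% × £60,579.00 = £11,358.56…
Final settlement = outstanding balance + penalty = £35,886.1704… + £11,358.56… = £47,244.73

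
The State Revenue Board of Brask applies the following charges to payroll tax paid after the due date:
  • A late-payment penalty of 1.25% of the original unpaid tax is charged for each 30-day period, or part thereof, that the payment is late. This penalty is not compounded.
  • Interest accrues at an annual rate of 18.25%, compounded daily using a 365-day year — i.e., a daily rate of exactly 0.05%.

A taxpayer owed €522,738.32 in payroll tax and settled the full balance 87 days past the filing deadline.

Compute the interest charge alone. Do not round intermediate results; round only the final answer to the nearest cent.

€23,235.01

Interest: €522,738.32 × ((1 + 0.0005)^87 − 1) = €522,738.32 × 0.04444864… = €23,235.0072…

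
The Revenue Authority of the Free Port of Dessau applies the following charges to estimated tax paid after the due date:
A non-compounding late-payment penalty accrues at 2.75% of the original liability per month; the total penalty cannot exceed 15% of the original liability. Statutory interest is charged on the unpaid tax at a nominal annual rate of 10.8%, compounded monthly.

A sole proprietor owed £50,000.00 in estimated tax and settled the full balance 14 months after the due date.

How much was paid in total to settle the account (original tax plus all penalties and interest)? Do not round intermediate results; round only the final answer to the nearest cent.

£64,182.15

Penalty (uncapped): 14 × 2.75% × £50,000.00 = £19,250.00; cap = 15% × £50,000.00 = £7,500.00 → penalty = £7,500.00
Interest (10.8%/yr ÷ 12 = 0.9%/month): £50,000.00 × ((1 + 0.009)^14 − 1) = £6,682.1522…
Total = £50,000.00 + £7,500.0000 + £6,682.1522… = £64,182.15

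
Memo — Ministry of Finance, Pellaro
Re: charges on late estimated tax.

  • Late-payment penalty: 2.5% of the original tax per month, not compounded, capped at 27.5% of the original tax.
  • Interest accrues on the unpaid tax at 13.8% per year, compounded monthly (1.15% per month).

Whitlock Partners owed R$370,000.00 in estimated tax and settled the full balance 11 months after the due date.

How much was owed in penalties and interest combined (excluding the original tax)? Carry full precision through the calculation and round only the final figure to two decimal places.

Penalty (uncapped): 11 × 2.5% × R$370,000.00 = R$101,750.00; cap = 27.5% × R$370,000.00 = R$101,750.00 → penalty = R$101,750.00
Interest: R$370,000.00 × ((1 + 0.0115)^11 − 1) = R$370,000.00 × 0.1340306… = R$49,591.3072…
Penalties + interest = R$101,750.0000 + R$49,591.3072… = R$151,341.31

R$151,341.31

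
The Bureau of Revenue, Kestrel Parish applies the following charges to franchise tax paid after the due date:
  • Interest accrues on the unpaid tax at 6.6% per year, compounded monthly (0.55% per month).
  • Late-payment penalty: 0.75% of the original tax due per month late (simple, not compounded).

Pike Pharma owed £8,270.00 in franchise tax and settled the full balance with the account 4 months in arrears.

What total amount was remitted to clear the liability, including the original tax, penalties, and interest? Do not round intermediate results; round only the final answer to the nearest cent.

Late-payment penalty: 4 × 0.75% × £8,270.00 = £248.10
Interest: £8,270.00 × ((1 + 0.0055)^4 − 1) = £8,270.00 × 0.0221822… = £183.4465…
Total = £8,270.00 + £248.1000 + £183.4465… = £8,701.55

£8,701.55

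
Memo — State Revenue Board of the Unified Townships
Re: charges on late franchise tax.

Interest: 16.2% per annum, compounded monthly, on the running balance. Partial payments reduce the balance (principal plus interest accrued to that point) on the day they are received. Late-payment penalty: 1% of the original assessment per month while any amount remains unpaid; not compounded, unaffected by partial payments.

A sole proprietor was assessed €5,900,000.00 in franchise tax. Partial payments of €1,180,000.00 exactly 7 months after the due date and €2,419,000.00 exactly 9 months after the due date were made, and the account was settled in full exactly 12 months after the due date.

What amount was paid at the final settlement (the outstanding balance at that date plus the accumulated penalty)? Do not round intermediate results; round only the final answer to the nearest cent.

Monthly rate = 16.2% ÷ 12 = 1.35%
Balance at month 7: €5,900,000.0000 × (1 + 0.0135)^7 = €6,480,645.7572…
After €1,180,000.00 payment: €6,480,645.7572… − €1,180,000.00 = €5,300,645.7572…
Balance at month 9: €5,300,645.7572… × (1 + 0.0135)^2 = €5,444,729.2353…
After €2,419,000.00 payment: €5,444,729.2353… − €2,419,000.00 = €3,025,729.2353…
Balance at month 12: €3,025,729.2353… × (1 + 0.0135)^3 = €3,149,933.0312…
Penalty: 12 × 1% × €5,900,000.00 = €708,000.00
Final settlement = outstanding balance + penalty = €3,149,933.0312… + €708,000.00 = €3,857,933.03

€3,857,933.03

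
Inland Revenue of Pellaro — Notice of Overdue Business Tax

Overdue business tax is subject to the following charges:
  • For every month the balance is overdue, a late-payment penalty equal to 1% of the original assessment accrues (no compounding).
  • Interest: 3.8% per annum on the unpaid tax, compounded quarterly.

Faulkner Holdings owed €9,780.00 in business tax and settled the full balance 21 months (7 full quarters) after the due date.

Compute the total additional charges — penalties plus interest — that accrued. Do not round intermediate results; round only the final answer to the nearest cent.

€2,723.00

Late-payment penalty = 1% × €9,780.00 × 21 mo = €2,053.80
Interest (3.8%/yr ÷ 4 = 0.95%/quarter): €9,780.00 × ((1 + 0.0095)^7 − 1) = €669.2018…
Penalties + interest = €2,053.8000 + €669.2018… = €2,723.00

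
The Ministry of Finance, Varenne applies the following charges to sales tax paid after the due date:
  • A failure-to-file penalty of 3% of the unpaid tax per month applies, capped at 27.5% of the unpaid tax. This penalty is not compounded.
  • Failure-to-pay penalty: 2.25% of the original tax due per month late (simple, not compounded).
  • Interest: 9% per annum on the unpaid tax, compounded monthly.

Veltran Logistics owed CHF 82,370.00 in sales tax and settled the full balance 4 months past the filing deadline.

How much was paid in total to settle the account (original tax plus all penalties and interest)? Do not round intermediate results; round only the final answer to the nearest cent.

CHF 102,166.74

Failure-to-file: 4 × 3% × CHF 82,370.00 = CHF 9,884.40 (under the 27.5% cap)
Failure-to-pay penalty: 4 × 2.25% × CHF 82,370.00 = CHF 7,413.30
Interest (9%/yr ÷ 12 = 0.75%/month): CHF 82,370.00 × ((1 + 0.0075)^4 − 1) = CHF 2,499.0391…
Total = CHF 82,370.00 + CHF 17,297.7000 + CHF 2,499.0391… = CHF 102,166.74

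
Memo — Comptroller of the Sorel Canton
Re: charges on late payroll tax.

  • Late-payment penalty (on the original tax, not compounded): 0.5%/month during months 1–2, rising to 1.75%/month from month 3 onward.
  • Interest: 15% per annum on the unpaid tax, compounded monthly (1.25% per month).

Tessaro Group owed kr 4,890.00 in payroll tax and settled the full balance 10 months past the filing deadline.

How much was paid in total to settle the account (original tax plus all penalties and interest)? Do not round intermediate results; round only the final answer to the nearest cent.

kr 6,270.30

Penalty, months 1–2: 2 × 0.5% × kr 4,890.00 = kr 48.90
Penalty, months 3–10: 8 × 1.75% × kr 4,890.00 = kr 684.60
Interest: kr 4,890.00 × ((1 + 0.0125)^10 − 1) = kr 4,890.00 × 0.1322708… = kr 646.8044…
Total = kr 4,890.00 + kr 733.5000 + kr 646.8044… = kr 6,270.30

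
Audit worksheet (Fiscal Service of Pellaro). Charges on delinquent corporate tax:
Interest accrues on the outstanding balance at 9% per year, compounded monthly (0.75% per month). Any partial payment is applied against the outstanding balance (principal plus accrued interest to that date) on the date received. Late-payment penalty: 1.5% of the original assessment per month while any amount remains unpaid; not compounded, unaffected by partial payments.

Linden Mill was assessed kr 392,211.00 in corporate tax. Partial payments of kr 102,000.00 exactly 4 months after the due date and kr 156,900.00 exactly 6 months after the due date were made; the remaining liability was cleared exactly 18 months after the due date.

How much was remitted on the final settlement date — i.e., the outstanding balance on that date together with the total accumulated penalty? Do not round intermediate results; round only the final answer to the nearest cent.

kr 269,704.41

Balance at month 4: kr 392,211.0000 × (1 + 0.0075)^4 = kr 404,110.3643…
After kr 102,000.00 payment: kr 404,110.3643… − kr 102,000.00 = kr 302,110.3643…
Balance at month 6: kr 302,110.3643… × (1 + 0.0075)^2 = kr 306,659.0135…
After kr 156,900.00 payment: kr 306,659.0135… − kr 156,900.00 = kr 149,759.0135…
Balance at month 18: kr 149,759.0135… × (1 + 0.0075)^12 = kr 163,807.4419…
Penalty: 18 × 1.5% × kr 392,211.00 = kr 105,896.97
Final settlement = outstanding balance + penalty = kr 163,807.4419… + kr 105,896.97 = kr 269,704.41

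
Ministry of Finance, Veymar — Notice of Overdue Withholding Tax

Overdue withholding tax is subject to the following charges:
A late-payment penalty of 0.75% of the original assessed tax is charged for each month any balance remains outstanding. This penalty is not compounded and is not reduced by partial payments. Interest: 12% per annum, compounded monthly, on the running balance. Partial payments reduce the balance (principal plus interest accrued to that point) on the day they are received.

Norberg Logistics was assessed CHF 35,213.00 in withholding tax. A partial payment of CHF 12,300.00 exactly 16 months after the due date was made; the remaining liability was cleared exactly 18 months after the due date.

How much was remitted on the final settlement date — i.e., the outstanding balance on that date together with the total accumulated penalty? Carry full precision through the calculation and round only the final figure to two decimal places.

Monthly rate = 12% ÷ 12 = 1%
Balance at month 16: CHF 35,213.0000 × (1 + 0.01)^16 = CHF 41,290.0118…
After CHF 12,300.00 payment: CHF 41,290.0118… − CHF 12,300.00 = CHF 28,990.0118…
Balance at month 18: CHF 28,990.0118… × (1 + 0.01)^2 = CHF 29,572.7111…
Penalty: 18 × 0.75% × CHF 35,213.00 = CHF 4,753.76…
Final settlement = outstanding balance + penalty = CHF 29,572.7111… + CHF 4,753.76… = CHF 34,326.47

CHF 34,326.47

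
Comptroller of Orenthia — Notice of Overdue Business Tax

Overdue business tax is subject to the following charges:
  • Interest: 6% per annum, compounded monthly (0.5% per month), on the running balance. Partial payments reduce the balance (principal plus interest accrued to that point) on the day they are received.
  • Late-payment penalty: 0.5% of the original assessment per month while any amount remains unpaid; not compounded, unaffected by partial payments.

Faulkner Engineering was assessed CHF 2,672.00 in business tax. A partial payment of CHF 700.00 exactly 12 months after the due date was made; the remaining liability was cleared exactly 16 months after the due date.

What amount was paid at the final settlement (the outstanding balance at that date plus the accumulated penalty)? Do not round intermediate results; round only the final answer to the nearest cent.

Balance at month 12: CHF 2,672.0000 × (1 + 0.005)^12 = CHF 2,836.8031…
After CHF 700.00 payment: CHF 2,836.8031… − CHF 700.00 = CHF 2,136.8031…
Balance at month 16: CHF 2,136.8031… × (1 + 0.005)^4 = CHF 2,179.8608…
Penalty: 16 × 0.5% × CHF 2,672.00 = CHF 213.76
Final settlement = outstanding balance + penalty = CHF 2,179.8608… + CHF 213.76 = CHF 2,393.62

CHF 2,393.62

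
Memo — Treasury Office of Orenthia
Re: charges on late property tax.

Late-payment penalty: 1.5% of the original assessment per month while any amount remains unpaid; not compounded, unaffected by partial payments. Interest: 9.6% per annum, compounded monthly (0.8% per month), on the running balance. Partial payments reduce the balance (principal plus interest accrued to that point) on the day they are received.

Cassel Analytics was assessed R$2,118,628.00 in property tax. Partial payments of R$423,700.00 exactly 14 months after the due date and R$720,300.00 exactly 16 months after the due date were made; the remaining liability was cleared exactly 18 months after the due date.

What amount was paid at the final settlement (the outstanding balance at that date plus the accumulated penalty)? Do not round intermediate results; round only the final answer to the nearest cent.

R$1,848,105.03

Balance at month 14: R$2,118,628.0000 × (1 + 0.008)^14 = R$2,368,656.8972…
After R$423,700.00 payment: R$2,368,656.8972… − R$423,700.00 = R$1,944,956.8972…
Balance at month 16: R$1,944,956.8972… × (1 + 0.008)^2 = R$1,976,200.6848…
After R$720,300.00 payment: R$1,976,200.6848… − R$720,300.00 = R$1,255,900.6848…
Balance at month 18: R$1,255,900.6848… × (1 + 0.008)^2 = R$1,276,075.4734…
Penalty: 18 × 1.5% × R$2,118,628.00 = R$572,029.56
Final settlement = outstanding balance + penalty = R$1,276,075.4734… + R$572,029.56 = R$1,848,105.03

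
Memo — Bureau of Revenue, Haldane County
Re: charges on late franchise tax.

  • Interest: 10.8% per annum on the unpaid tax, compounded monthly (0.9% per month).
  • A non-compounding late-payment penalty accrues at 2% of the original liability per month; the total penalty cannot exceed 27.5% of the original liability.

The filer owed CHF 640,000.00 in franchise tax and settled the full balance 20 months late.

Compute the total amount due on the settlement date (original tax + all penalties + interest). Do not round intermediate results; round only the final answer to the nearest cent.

Penalty (uncapped): 20 × 2% × CHF 640,000.00 = CHF 256,000.00; cap = 27.5% × CHF 640,000.00 = CHF 176,000.00 → penalty = CHF 176,000.00
Interest: CHF 640,000.00 × ((1 + 0.009)^20 − 1) = CHF 640,000.00 × 0.1962538… = CHF 125,602.4221…
Total = CHF 640,000.00 + CHF 176,000.0000 + CHF 125,602.4221… = CHF 941,602.42

CHF 941,602.42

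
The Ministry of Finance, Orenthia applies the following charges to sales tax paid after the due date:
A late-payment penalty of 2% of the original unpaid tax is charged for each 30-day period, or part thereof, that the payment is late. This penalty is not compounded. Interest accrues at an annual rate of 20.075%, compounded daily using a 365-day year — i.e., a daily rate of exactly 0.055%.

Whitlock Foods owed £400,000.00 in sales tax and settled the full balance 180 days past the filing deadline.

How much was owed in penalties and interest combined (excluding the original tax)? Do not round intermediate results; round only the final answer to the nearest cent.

Penalty periods: ⌈180/30⌉ = 6; penalty = 6 × 2% × £400,000.00 = £48,000.00
Interest: £400,000.00 × ((1 + 0.00055)^180 − 1) = £400,000.00 × 0.10403625… = £41,614.5011…
Penalties + interest = £48,000.0000 + £41,614.5011… = £89,614.50

£89,614.50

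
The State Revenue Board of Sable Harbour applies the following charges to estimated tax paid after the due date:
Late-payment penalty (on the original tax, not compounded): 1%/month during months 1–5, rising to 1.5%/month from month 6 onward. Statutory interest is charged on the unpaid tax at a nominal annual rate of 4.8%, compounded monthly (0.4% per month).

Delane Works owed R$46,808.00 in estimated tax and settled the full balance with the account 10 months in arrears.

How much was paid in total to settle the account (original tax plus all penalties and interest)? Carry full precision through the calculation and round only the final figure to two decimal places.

R$54,565.38

Penalty, months 1–5: 5 × 1% × R$46,808.00 = R$2,340.40
Penalty, months 6–10: 5 × 1.5% × R$46,808.00 = R$3,510.60
Interest: R$46,808.00 × ((1 + 0.004)^10 − 1) = R$46,808.00 × 0.0407277… = R$1,906.3838…
Total = R$46,808.00 + R$5,851.0000 + R$1,906.3838… = R$54,565.38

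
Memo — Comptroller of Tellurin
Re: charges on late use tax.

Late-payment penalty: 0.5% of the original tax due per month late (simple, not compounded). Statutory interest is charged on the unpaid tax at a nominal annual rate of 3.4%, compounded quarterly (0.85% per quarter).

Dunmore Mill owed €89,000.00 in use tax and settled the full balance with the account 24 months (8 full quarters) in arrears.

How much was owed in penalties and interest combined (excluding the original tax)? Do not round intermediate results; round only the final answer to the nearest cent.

Late-payment penalty = 0.5% × €89,000.00 × 24 mo = €10,680.00
Interest: €89,000.00 × ((1 + 0.0085)^8 − 1) = €89,000.00 × 0.0700578… = €6,235.1405…
Penalties + interest = €10,680.0000 + €6,235.1405… = €16,915.14

€16,915.14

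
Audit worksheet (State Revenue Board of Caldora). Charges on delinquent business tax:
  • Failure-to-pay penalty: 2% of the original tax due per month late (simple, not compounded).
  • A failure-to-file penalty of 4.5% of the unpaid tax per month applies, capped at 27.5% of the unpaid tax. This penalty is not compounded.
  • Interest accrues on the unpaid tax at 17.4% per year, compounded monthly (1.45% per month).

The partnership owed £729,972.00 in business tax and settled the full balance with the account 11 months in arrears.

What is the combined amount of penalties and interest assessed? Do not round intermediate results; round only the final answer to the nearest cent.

Failure-to-file: 11 × 4.5% × £729,972.00 = £361,336.14, capped at 27.5% × £729,972.00 = £200,742.30
Failure-to-pay penalty = 2% × £729,972.00 × 11 mo = £160,593.84
Interest: £729,972.00 × ((1 + 0.0145)^11 − 1) = £729,972.00 × 0.1715817… = £125,249.8084…
Penalties + interest = £361,336.1400 + £125,249.8084… = £486,585.95

£486,585.95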